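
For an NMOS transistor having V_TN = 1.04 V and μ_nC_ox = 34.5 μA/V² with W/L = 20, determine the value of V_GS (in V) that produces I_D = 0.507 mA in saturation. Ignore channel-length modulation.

k_n = μ_nC_ox · (W/L) = 0.69 mA/V².
In saturation I_D = ½ k_n (V_GS − V_TN)², so V_GS − V_TN = √(2 I_D / k_n) = √(2 × 0.507 / 0.69) = 1.21 V.
V_GS = 1.04 + 1.21 = 2.25 V.

V_GS = 2.25 V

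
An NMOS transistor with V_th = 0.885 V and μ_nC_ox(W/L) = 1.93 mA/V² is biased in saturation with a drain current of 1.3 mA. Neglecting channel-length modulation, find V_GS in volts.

In saturation I_D = ½ k_n (V_GS − V_th)², so V_GS − V_th = √(2 I_D / k_n) = √(2 × 1.3 / 1.93) = 1.16 V.
V_GS = 0.885 + 1.16 = 2.05 V.

V_GS = 2.05 V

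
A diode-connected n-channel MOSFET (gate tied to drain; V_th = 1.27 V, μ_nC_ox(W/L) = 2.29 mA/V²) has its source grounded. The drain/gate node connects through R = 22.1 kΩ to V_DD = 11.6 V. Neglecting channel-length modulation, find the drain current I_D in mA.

I_D = 0.439 mA

With gate tied to drain, V_GS = V_DS ≥ V_GS − V_th, so the device is in saturation.
KCL at the drain: ½ k_n (V_GS − V_th)² = (V_DD − V_GS)/R.
Let x = V_GS − 1.27. Then 25.3 x² + x − 10.33 = 0, giving x = 0.619 V (positive root), so V_GS = 1.89 V.
I_D = (V_DD − V_GS)/R = (11.6 − 1.89) / 22.1 = 0.439 mA.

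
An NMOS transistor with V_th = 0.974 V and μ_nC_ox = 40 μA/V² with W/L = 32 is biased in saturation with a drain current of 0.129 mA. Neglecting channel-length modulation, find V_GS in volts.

k_n = μ_nC_ox · (W/L) = 1.28 mA/V².
In saturation I_D = ½ k_n (V_GS − V_th)², so V_GS − V_th = √(2 I_D / k_n) = √(2 × 0.129 / 1.28) = 0.449 V.
V_GS = 0.974 + 0.449 = 1.42 V.

V_GS = 1.42 V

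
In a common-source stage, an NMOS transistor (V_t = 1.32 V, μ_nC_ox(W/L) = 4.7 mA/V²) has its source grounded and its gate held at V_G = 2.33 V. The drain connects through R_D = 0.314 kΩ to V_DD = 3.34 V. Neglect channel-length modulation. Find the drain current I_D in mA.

V_GS = V_G = 2.33 V, so V_ov = 2.33 − 1.32 = 1.01 V.
Assume saturation: I_D = ½ k_n V_ov² = 0.5 × 4.7 × 1.01² = 2.4 mA, giving V_DS = V_DD − I_D R_D = 3.34 − 2.4 × 0.314 = 2.59 V.
V_DS = 2.59 V ≥ V_ov = 1.01 V, confirming saturation.

I_D = 2.40 mA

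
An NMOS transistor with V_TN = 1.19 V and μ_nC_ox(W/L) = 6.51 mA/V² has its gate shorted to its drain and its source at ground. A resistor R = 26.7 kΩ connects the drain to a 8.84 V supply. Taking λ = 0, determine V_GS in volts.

With gate tied to drain, V_GS = V_DS ≥ V_GS − V_TN, so the device is in saturation.
KCL at the drain: ½ k_n (V_GS − V_TN)² = (V_DD − V_GS)/R.
Let x = V_GS − 1.19. Then 86.9 x² + x − 7.65 = 0, giving x = 0.291 V (positive root), so V_GS = 1.48 V.
I_D = (V_DD − V_GS)/R = (8.84 − 1.48) / 26.7 = 0.276 mA.

V_GS = 1.48 V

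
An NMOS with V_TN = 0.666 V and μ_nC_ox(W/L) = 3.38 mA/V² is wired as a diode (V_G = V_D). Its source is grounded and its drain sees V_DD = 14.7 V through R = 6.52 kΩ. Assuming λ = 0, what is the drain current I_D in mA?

I_D = 1.99 mA

With gate tied to drain, V_GS = V_DS ≥ V_GS − V_TN, so the device is in saturation.
KCL at the drain: ½ k_n (V_GS − V_TN)² = (V_DD − V_GS)/R.
Let x = V_GS − 0.666. Then 11 x² + x − 14.03 = 0, giving x = 1.08 V (positive root), so V_GS = 1.75 V.
I_D = (V_DD − V_GS)/R = (14.7 − 1.75) / 6.52 = 1.99 mA.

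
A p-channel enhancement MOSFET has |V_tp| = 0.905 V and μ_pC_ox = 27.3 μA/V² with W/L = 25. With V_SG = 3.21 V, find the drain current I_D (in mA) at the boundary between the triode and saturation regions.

I_D = 1.81 mA

At the boundary V_SD = V_ov = V_SG − |V_tp| = 3.21 − 0.905 = 2.3 V.
k_p = μ_pC_ox · (W/L) = 0.6825 mA/V².
I_D = ½ k_p V_ov² = 0.5 × 0.6825 × 2.3² = 1.81 mA.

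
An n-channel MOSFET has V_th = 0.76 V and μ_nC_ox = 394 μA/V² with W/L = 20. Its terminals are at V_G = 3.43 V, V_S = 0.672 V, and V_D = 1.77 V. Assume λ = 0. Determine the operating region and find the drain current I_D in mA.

V_GS = V_G − V_S = 3.43 − 0.672 = 2.76 V; V_DS = V_D − V_S = 1.77 − 0.672 = 1.1 V.
k_n = μ_nC_ox · (W/L) = 7.88 mA/V².
V_ov = V_GS − V_th = 2.76 − 0.76 = 2 V.
Since V_DS = 1.1 V < V_ov = 2 V, the device is in the triode region.
I_D = k_n [V_ov · V_DS − ½ V_DS²] = 7.88 × [2 × 1.1 − 0.5 × 1.1²] = 12.5 mA.

Triode; I_D = 12.5 mA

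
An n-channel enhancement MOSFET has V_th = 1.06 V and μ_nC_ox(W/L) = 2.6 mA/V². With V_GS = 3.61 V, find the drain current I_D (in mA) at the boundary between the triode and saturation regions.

I_D = 8.45 mA

At the boundary V_DS = V_ov = V_GS − V_th = 3.61 − 1.06 = 2.55 V.
I_D = ½ k_n V_ov² = 0.5 × 2.6 × 2.55² = 8.45 mA.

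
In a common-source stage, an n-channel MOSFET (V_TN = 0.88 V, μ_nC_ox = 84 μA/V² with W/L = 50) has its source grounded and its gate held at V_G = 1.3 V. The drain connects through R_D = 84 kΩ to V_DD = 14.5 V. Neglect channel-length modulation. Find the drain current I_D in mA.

I_D = 0.171 mA

V_GS = V_G = 1.3 V, so V_ov = 1.3 − 0.88 = 0.42 V.
k_n = μ_nC_ox · (W/L) = 4.2 mA/V².
Assume saturation: I_D = ½ k_n V_ov² = 0.5 × 4.2 × 0.42² = 0.37 mA, giving V_DS = V_DD − I_D R_D = 14.5 − 0.37 × 84 = -16.6 V.
But -16.6 V < V_ov = 0.42 V, so the device is actually in triode.
In triode I_D = k_n[V_ov V_DS − ½ V_DS²] and I_D = (V_DD − V_DS)/R_D. Equating: 176 V_DS² − 149.2 V_DS + 14.5 = 0, giving V_DS = 0.112 V (the root below V_ov).
I_D = (14.5 − 0.112) / 84 = 0.171 mA.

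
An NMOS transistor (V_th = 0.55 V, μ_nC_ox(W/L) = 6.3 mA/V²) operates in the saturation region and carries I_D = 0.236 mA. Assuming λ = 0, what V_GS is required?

In saturation I_D = ½ k_n (V_GS − V_th)², so V_GS − V_th = √(2 I_D / k_n) = √(2 × 0.236 / 6.3) = 0.274 V.
V_GS = 0.55 + 0.274 = 0.824 V.

V_GS = 0.824 V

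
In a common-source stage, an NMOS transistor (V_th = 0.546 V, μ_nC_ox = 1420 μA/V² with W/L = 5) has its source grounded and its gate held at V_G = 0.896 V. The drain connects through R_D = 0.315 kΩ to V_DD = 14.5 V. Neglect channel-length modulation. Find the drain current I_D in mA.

I_D = 0.435 mA

V_GS = V_G = 0.896 V, so V_ov = 0.896 − 0.546 = 0.35 V.
k_n = μ_nC_ox · (W/L) = 7.1 mA/V².
Assume saturation: I_D = ½ k_n V_ov² = 0.5 × 7.1 × 0.35² = 0.435 mA, giving V_DS = V_DD − I_D R_D = 14.5 − 0.435 × 0.315 = 14.4 V.
V_DS = 14.4 V ≥ V_ov = 0.35 V, confirming saturation.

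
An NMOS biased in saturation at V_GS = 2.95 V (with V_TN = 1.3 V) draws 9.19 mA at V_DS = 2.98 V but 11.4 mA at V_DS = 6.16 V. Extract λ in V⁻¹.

With V_GS fixed, I_D ∝ (1 + λ V_DS) in saturation, so I_D2/I_D1 = (1 + λ V_DS2)/(1 + λ V_DS1).
11.4/9.19 = 1.24 = (1 + 6.16 λ)/(1 + 2.98 λ).
Solving: λ (I_D1 V_DS2 − I_D2 V_DS1) = I_D2 − I_D1, so λ = (11.4 − 9.19) / (9.19 × 6.16 − 11.4 × 2.98) = 2.21 / 22.6 = 0.0976 V⁻¹.

λ = 0.0976 V⁻¹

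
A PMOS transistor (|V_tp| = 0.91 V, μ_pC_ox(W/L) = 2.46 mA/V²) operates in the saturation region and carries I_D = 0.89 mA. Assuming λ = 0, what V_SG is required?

V_SG = 1.76 V

In saturation I_D = ½ k_p (V_SG − |V_tp|)², so V_SG − |V_tp| = √(2 I_D / k_p) = √(2 × 0.89 / 2.46) = 0.851 V.
V_SG = 0.91 + 0.851 = 1.76 V.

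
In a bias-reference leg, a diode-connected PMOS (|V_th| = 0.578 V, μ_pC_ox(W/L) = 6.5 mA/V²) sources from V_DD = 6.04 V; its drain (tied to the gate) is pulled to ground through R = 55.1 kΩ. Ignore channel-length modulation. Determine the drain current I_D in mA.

I_D = 0.0960 mA

With gate tied to drain, V_SG = V_SD ≥ V_SG − |V_th|, so the device is in saturation.
KCL at the drain: ½ k_p (V_SG − |V_th|)² = (V_DD − V_SG)/R.
Let x = V_SG − 0.578. Then 179 x² + x − 5.462 = 0, giving x = 0.172 V (positive root), so V_SG = 0.75 V.
I_D = (V_DD − V_SG)/R = (6.04 − 0.75) / 55.1 = 0.096 mA.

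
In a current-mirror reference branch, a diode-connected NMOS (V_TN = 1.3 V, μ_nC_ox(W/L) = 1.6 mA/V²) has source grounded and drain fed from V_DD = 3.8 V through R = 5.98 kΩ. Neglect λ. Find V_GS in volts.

With gate tied to drain, V_GS = V_DS ≥ V_GS − V_TN, so the device is in saturation.
KCL at the drain: ½ k_n (V_GS − V_TN)² = (V_DD − V_GS)/R.
Let x = V_GS − 1.3. Then 4.78 x² + x − 2.5 = 0, giving x = 0.626 V (positive root), so V_GS = 1.93 V.
I_D = (V_DD − V_GS)/R = (3.8 − 1.93) / 5.98 = 0.313 mA.

V_GS = 1.93 V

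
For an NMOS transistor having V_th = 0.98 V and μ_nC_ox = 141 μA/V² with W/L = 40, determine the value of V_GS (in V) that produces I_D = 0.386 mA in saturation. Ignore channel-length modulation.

k_n = μ_nC_ox · (W/L) = 5.64 mA/V².
In saturation I_D = ½ k_n (V_GS − V_th)², so V_GS − V_th = √(2 I_D / k_n) = √(2 × 0.386 / 5.64) = 0.37 V.
V_GS = 0.98 + 0.37 = 1.35 V.

V_GS = 1.35 V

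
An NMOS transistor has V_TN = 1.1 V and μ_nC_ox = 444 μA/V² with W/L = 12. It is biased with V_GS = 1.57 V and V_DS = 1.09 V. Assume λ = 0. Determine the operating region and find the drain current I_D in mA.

k_n = μ_nC_ox · (W/L) = 5.328 mA/V².
V_ov = V_GS − V_TN = 1.57 − 1.1 = 0.47 V.
Since V_DS = 1.09 V ≥ V_ov = 0.47 V, the device is in saturation.
I_D = ½ k_n V_ov² = 0.5 × 5.328 × 0.47² = 0.588 mA.

Saturation; I_D = 0.588 mA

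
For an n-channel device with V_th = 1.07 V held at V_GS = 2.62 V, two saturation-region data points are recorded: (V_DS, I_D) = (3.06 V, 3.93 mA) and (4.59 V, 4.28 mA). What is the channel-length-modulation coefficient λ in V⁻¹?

With V_GS fixed, I_D ∝ (1 + λ V_DS) in saturation, so I_D2/I_D1 = (1 + λ V_DS2)/(1 + λ V_DS1).
4.28/3.93 = 1.089 = (1 + 4.59 λ)/(1 + 3.06 λ).
Solving: λ (I_D1 V_DS2 − I_D2 V_DS1) = I_D2 − I_D1, so λ = (4.28 − 3.93) / (3.93 × 4.59 − 4.28 × 3.06) = 0.35 / 4.94 = 0.0708 V⁻¹.

λ = 0.0708 V⁻¹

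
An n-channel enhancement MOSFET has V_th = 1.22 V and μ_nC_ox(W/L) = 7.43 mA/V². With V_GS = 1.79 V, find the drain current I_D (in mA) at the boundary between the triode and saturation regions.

At the boundary V_DS = V_ov = V_GS − V_th = 1.79 − 1.22 = 0.57 V.
I_D = ½ k_n V_ov² = 0.5 × 7.43 × 0.57² = 1.21 mA.

I_D = 1.21 mA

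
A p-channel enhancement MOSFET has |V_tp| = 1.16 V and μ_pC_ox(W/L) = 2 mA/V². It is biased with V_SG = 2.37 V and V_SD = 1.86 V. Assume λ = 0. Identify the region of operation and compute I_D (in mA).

Saturation; I_D = 1.46 mA

V_ov = V_SG − |V_tp| = 2.37 − 1.16 = 1.21 V.
Since V_SD = 1.86 V ≥ V_ov = 1.21 V, the device is in saturation.
I_D = ½ k_p V_ov² = 0.5 × 2 × 1.21² = 1.46 mA.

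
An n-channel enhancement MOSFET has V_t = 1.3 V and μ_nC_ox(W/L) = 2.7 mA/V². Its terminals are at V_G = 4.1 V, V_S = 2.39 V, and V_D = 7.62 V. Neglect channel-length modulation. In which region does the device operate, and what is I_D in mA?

V_GS = V_G − V_S = 4.1 − 2.39 = 1.71 V; V_DS = V_D − V_S = 7.62 − 2.39 = 5.23 V.
V_ov = V_GS − V_t = 1.71 − 1.3 = 0.41 V.
Since V_DS = 5.23 V ≥ V_ov = 0.41 V, the device is in saturation.
I_D = ½ k_n V_ov² = 0.5 × 2.7 × 0.41² = 0.227 mA.

Saturation; I_D = 0.227 mA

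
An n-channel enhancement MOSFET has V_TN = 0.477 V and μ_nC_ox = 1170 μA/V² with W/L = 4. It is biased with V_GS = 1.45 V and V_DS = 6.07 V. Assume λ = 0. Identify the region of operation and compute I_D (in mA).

k_n = μ_nC_ox · (W/L) = 4.68 mA/V².
V_ov = V_GS − V_TN = 1.45 − 0.477 = 0.973 V.
Since V_DS = 6.07 V ≥ V_ov = 0.973 V, the device is in saturation.
I_D = ½ k_n V_ov² = 0.5 × 4.68 × 0.973² = 2.22 mA.

Saturation; I_D = 2.22 mA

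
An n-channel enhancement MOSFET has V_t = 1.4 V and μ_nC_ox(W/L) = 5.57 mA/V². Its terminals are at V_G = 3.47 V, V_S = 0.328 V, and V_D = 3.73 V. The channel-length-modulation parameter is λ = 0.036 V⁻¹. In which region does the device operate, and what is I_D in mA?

Saturation; I_D = 9.49 mA

V_GS = V_G − V_S = 3.47 − 0.328 = 3.14 V; V_DS = V_D − V_S = 3.73 − 0.328 = 3.4 V.
V_ov = V_GS − V_t = 3.14 − 1.4 = 1.74 V.
Since V_DS = 3.4 V ≥ V_ov = 1.74 V, the device is in saturation.
I_D = ½ k_n V_ov² (1 + λ V_DS) = 0.5 × 5.57 × 1.74² × (1 + 0.036 × 3.4) = 9.49 mA.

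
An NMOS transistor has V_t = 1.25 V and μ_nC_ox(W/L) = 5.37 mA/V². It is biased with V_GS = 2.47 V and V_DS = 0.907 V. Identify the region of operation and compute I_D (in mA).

V_ov = V_GS − V_t = 2.47 − 1.25 = 1.22 V.
Since V_DS = 0.907 V < V_ov = 1.22 V, the device is in the triode region.
I_D = k_n [V_ov · V_DS − ½ V_DS²] = 5.37 × [1.22 × 0.907 − 0.5 × 0.907²] = 3.73 mA.

Triode; I_D = 3.73 mA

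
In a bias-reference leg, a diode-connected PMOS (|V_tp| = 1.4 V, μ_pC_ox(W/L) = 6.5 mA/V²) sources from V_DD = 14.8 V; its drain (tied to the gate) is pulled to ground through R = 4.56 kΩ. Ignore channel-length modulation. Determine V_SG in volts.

V_SG = 2.32 V

With gate tied to drain, V_SG = V_SD ≥ V_SG − |V_tp|, so the device is in saturation.
KCL at the drain: ½ k_p (V_SG − |V_tp|)² = (V_DD − V_SG)/R.
Let x = V_SG − 1.4. Then 14.8 x² + x − 13.4 = 0, giving x = 0.918 V (positive root), so V_SG = 2.32 V.
I_D = (V_DD − V_SG)/R = (14.8 − 2.32) / 4.56 = 2.74 mA.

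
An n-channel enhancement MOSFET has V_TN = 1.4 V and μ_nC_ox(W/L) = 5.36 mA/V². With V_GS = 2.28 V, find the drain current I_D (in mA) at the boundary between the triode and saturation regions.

I_D = 2.08 mA

At the boundary V_DS = V_ov = V_GS − V_TN = 2.28 − 1.4 = 0.88 V.
I_D = ½ k_n V_ov² = 0.5 × 5.36 × 0.88² = 2.08 mA.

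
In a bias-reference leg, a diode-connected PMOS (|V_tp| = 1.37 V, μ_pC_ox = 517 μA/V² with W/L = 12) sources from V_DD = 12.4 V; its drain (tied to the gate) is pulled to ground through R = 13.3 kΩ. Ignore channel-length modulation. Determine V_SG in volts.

V_SG = 1.88 V

With gate tied to drain, V_SG = V_SD ≥ V_SG − |V_tp|, so the device is in saturation.
k_p = μ_pC_ox · (W/L) = 6.204 mA/V².
KCL at the drain: ½ k_p (V_SG − |V_tp|)² = (V_DD − V_SG)/R.
Let x = V_SG − 1.37. Then 41.3 x² + x − 11.03 = 0, giving x = 0.505 V (positive root), so V_SG = 1.88 V.
I_D = (V_DD − V_SG)/R = (12.4 − 1.88) / 13.3 = 0.791 mA.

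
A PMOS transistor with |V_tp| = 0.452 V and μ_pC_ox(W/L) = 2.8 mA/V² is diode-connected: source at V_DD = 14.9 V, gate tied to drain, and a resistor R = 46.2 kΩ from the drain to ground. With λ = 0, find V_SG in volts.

V_SG = 0.917 V

With gate tied to drain, V_SG = V_SD ≥ V_SG − |V_tp|, so the device is in saturation.
KCL at the drain: ½ k_p (V_SG − |V_tp|)² = (V_DD − V_SG)/R.
Let x = V_SG − 0.452. Then 64.7 x² + x − 14.45 = 0, giving x = 0.465 V (positive root), so V_SG = 0.917 V.
I_D = (V_DD − V_SG)/R = (14.9 − 0.917) / 46.2 = 0.303 mA.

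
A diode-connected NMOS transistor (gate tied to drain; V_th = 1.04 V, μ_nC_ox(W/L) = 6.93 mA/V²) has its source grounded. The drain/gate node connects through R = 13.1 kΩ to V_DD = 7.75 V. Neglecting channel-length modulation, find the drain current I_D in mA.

I_D = 0.484 mA

With gate tied to drain, V_GS = V_DS ≥ V_GS − V_th, so the device is in saturation.
KCL at the drain: ½ k_n (V_GS − V_th)² = (V_DD − V_GS)/R.
Let x = V_GS − 1.04. Then 45.4 x² + x − 6.71 = 0, giving x = 0.374 V (positive root), so V_GS = 1.41 V.
I_D = (V_DD − V_GS)/R = (7.75 − 1.41) / 13.1 = 0.484 mA.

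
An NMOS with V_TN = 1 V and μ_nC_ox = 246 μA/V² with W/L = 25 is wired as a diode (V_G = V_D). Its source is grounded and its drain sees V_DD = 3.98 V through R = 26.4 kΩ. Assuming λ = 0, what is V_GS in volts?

With gate tied to drain, V_GS = V_DS ≥ V_GS − V_TN, so the device is in saturation.
k_n = μ_nC_ox · (W/L) = 6.15 mA/V².
KCL at the drain: ½ k_n (V_GS − V_TN)² = (V_DD − V_GS)/R.
Let x = V_GS − 1. Then 81.2 x² + x − 2.98 = 0, giving x = 0.186 V (positive root), so V_GS = 1.19 V.
I_D = (V_DD − V_GS)/R = (3.98 − 1.19) / 26.4 = 0.106 mA.

V_GS = 1.19 V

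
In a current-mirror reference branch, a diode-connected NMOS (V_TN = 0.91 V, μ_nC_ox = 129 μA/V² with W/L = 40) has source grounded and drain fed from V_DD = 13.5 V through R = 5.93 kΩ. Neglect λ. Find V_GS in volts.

With gate tied to drain, V_GS = V_DS ≥ V_GS − V_TN, so the device is in saturation.
k_n = μ_nC_ox · (W/L) = 5.16 mA/V².
KCL at the drain: ½ k_n (V_GS − V_TN)² = (V_DD − V_GS)/R.
Let x = V_GS − 0.91. Then 15.3 x² + x − 12.59 = 0, giving x = 0.875 V (positive root), so V_GS = 1.79 V.
I_D = (V_DD − V_GS)/R = (13.5 − 1.79) / 5.93 = 1.98 mA.

V_GS = 1.79 V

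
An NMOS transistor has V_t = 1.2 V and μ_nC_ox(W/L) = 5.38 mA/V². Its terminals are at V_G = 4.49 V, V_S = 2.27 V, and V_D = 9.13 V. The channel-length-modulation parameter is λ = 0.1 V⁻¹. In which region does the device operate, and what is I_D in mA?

Saturation; I_D = 4.72 mA

V_GS = V_G − V_S = 4.49 − 2.27 = 2.22 V; V_DS = V_D − V_S = 9.13 − 2.27 = 6.86 V.
V_ov = V_GS − V_t = 2.22 − 1.2 = 1.02 V.
Since V_DS = 6.86 V ≥ V_ov = 1.02 V, the device is in saturation.
I_D = ½ k_n V_ov² (1 + λ V_DS) = 0.5 × 5.38 × 1.02² × (1 + 0.1 × 6.86) = 4.72 mA.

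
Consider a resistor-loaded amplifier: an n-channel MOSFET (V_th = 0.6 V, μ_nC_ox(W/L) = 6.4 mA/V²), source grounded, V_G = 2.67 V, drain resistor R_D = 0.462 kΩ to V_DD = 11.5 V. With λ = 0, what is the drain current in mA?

I_D = 13.7 mA

V_GS = V_G = 2.67 V, so V_ov = 2.67 − 0.6 = 2.07 V.
Assume saturation: I_D = ½ k_n V_ov² = 0.5 × 6.4 × 2.07² = 13.7 mA, giving V_DS = V_DD − I_D R_D = 11.5 − 13.7 × 0.462 = 5.17 V.
V_DS = 5.17 V ≥ V_ov = 2.07 V, confirming saturation.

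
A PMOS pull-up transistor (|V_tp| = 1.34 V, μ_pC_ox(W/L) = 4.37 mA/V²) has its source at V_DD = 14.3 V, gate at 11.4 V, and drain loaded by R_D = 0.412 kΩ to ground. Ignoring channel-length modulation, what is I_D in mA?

I_D = 5.32 mA

V_SG = V_DD − V_G = 14.3 − 11.4 = 2.9 V, so V_ov = 2.9 − 1.34 = 1.56 V.
Assume saturation: I_D = ½ k_p V_ov² = 0.5 × 4.37 × 1.56² = 5.32 mA, giving V_SD = V_DD − I_D R_D = 14.3 − 5.32 × 0.412 = 12.1 V.
V_SD = 12.1 V ≥ V_ov = 1.56 V, confirming saturation.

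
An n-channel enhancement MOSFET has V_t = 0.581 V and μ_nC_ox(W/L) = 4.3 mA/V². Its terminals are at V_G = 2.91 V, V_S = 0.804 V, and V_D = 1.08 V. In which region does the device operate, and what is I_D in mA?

Triode; I_D = 1.65 mA

V_GS = V_G − V_S = 2.91 − 0.804 = 2.11 V; V_DS = V_D − V_S = 1.08 − 0.804 = 0.276 V.
V_ov = V_GS − V_t = 2.11 − 0.581 = 1.52 V.
Since V_DS = 0.276 V < V_ov = 1.52 V, the device is in the triode region.
I_D = k_n [V_ov · V_DS − ½ V_DS²] = 4.3 × [1.52 × 0.276 − 0.5 × 0.276²] = 1.65 mA.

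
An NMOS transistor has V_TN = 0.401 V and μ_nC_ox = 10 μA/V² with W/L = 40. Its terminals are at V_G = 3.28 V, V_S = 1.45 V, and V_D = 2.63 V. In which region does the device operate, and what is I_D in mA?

V_GS = V_G − V_S = 3.28 − 1.45 = 1.83 V; V_DS = V_D − V_S = 2.63 − 1.45 = 1.18 V.
k_n = μ_nC_ox · (W/L) = 0.4 mA/V².
V_ov = V_GS − V_TN = 1.83 − 0.401 = 1.43 V.
Since V_DS = 1.18 V < V_ov = 1.43 V, the device is in the triode region.
I_D = k_n [V_ov · V_DS − ½ V_DS²] = 0.4 × [1.43 × 1.18 − 0.5 × 1.18²] = 0.396 mA.

Triode; I_D = 0.396 mA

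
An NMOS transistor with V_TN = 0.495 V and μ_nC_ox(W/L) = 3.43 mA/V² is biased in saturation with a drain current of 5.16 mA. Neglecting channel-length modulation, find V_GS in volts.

In saturation I_D = ½ k_n (V_GS − V_TN)², so V_GS − V_TN = √(2 I_D / k_n) = √(2 × 5.16 / 3.43) = 1.73 V.
V_GS = 0.495 + 1.73 = 2.23 V.

V_GS = 2.23 V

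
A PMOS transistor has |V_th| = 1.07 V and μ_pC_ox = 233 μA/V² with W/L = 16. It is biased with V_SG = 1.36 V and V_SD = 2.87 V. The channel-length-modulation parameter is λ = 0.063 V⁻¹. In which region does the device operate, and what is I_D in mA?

k_p = μ_pC_ox · (W/L) = 3.728 mA/V².
V_ov = V_SG − |V_th| = 1.36 − 1.07 = 0.29 V.
Since V_SD = 2.87 V ≥ V_ov = 0.29 V, the device is in saturation.
I_D = ½ k_p V_ov² (1 + λ V_SD) = 0.5 × 3.728 × 0.29² × (1 + 0.063 × 2.87) = 0.185 mA.

Saturation; I_D = 0.185 mA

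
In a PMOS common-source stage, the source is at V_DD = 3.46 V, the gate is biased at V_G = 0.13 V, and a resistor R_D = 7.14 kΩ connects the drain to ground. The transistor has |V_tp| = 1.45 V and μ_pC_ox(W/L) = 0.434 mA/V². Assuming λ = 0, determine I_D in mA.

V_SG = V_DD − V_G = 3.46 − 0.13 = 3.33 V, so V_ov = 3.33 − 1.45 = 1.88 V.
Assume saturation: I_D = ½ k_p V_ov² = 0.5 × 0.434 × 1.88² = 0.767 mA, giving V_SD = V_DD − I_D R_D = 3.46 − 0.767 × 7.14 = -2.02 V.
But -2.02 V < V_ov = 1.88 V, so the device is actually in triode.
In triode I_D = k_p[V_ov V_SD − ½ V_SD²] and I_D = (V_DD − V_SD)/R_D. Equating: 1.55 V_SD² − 6.826 V_SD + 3.46 = 0, giving V_SD = 0.584 V (the root below V_ov).
I_D = (3.46 − 0.584) / 7.14 = 0.403 mA.

I_D = 0.403 mA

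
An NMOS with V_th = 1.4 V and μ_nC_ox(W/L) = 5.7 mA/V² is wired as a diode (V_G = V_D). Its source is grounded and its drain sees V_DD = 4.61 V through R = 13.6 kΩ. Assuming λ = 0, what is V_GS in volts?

With gate tied to drain, V_GS = V_DS ≥ V_GS − V_th, so the device is in saturation.
KCL at the drain: ½ k_n (V_GS − V_th)² = (V_DD − V_GS)/R.
Let x = V_GS − 1.4. Then 38.8 x² + x − 3.21 = 0, giving x = 0.275 V (positive root), so V_GS = 1.68 V.
I_D = (V_DD − V_GS)/R = (4.61 − 1.68) / 13.6 = 0.216 mA.

V_GS = 1.68 V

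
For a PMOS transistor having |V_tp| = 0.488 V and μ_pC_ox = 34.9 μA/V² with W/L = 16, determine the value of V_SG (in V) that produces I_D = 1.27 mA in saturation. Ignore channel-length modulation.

k_p = μ_pC_ox · (W/L) = 0.5584 mA/V².
In saturation I_D = ½ k_p (V_SG − |V_tp|)², so V_SG − |V_tp| = √(2 I_D / k_p) = √(2 × 1.27 / 0.5584) = 2.13 V.
V_SG = 0.488 + 2.13 = 2.62 V.

V_SG = 2.62 V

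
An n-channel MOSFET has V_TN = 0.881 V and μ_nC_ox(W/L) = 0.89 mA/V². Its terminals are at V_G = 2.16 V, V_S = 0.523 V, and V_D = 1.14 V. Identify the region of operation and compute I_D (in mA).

Triode; I_D = 0.246 mA

V_GS = V_G − V_S = 2.16 − 0.523 = 1.64 V; V_DS = V_D − V_S = 1.14 − 0.523 = 0.617 V.
V_ov = V_GS − V_TN = 1.64 − 0.881 = 0.756 V.
Since V_DS = 0.617 V < V_ov = 0.756 V, the device is in the triode region.
I_D = k_n [V_ov · V_DS − ½ V_DS²] = 0.89 × [0.756 × 0.617 − 0.5 × 0.617²] = 0.246 mA.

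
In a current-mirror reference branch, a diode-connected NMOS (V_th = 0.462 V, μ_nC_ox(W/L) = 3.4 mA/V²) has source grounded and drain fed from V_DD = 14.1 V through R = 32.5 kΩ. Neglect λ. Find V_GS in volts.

V_GS = 0.950 V

With gate tied to drain, V_GS = V_DS ≥ V_GS − V_th, so the device is in saturation.
KCL at the drain: ½ k_n (V_GS − V_th)² = (V_DD − V_GS)/R.
Let x = V_GS − 0.462. Then 55.2 x² + x − 13.64 = 0, giving x = 0.488 V (positive root), so V_GS = 0.95 V.
I_D = (V_DD − V_GS)/R = (14.1 − 0.95) / 32.5 = 0.405 mA.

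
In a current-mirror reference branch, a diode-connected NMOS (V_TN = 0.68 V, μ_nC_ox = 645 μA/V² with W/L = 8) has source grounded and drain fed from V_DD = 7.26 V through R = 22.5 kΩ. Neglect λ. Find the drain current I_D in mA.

I_D = 0.278 mA

With gate tied to drain, V_GS = V_DS ≥ V_GS − V_TN, so the device is in saturation.
k_n = μ_nC_ox · (W/L) = 5.16 mA/V².
KCL at the drain: ½ k_n (V_GS − V_TN)² = (V_DD − V_GS)/R.
Let x = V_GS − 0.68. Then 58.1 x² + x − 6.58 = 0, giving x = 0.328 V (positive root), so V_GS = 1.01 V.
I_D = (V_DD − V_GS)/R = (7.26 − 1.01) / 22.5 = 0.278 mA.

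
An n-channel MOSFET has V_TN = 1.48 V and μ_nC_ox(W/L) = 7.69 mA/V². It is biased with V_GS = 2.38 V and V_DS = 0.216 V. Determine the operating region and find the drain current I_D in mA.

Triode; I_D = 1.32 mA

V_ov = V_GS − V_TN = 2.38 − 1.48 = 0.9 V.
Since V_DS = 0.216 V < V_ov = 0.9 V, the device is in the triode region.
I_D = k_n [V_ov · V_DS − ½ V_DS²] = 7.69 × [0.9 × 0.216 − 0.5 × 0.216²] = 1.32 mA.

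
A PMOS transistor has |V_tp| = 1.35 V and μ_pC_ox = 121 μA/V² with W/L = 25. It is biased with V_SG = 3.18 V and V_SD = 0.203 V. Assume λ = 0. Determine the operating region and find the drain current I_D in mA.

Triode; I_D = 1.06 mA

k_p = μ_pC_ox · (W/L) = 3.025 mA/V².
V_ov = V_SG − |V_tp| = 3.18 − 1.35 = 1.83 V.
Since V_SD = 0.203 V < V_ov = 1.83 V, the device is in the triode region.
I_D = k_p [V_ov · V_SD − ½ V_SD²] = 3.025 × [1.83 × 0.203 − 0.5 × 0.203²] = 1.06 mA.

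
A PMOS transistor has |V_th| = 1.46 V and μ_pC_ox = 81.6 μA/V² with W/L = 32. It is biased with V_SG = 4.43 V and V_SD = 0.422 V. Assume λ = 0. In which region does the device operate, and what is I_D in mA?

k_p = μ_pC_ox · (W/L) = 2.611 mA/V².
V_ov = V_SG − |V_th| = 4.43 − 1.46 = 2.97 V.
Since V_SD = 0.422 V < V_ov = 2.97 V, the device is in the triode region.
I_D = k_p [V_ov · V_SD − ½ V_SD²] = 2.611 × [2.97 × 0.422 − 0.5 × 0.422²] = 3.04 mA.

Triode; I_D = 3.04 mA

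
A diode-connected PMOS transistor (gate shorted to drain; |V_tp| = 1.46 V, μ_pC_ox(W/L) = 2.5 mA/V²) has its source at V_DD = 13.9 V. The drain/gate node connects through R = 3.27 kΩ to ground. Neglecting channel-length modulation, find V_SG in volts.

With gate tied to drain, V_SG = V_SD ≥ V_SG − |V_tp|, so the device is in saturation.
KCL at the drain: ½ k_p (V_SG − |V_tp|)² = (V_DD − V_SG)/R.
Let x = V_SG − 1.46. Then 4.09 x² + x − 12.44 = 0, giving x = 1.63 V (positive root), so V_SG = 3.09 V.
I_D = (V_DD − V_SG)/R = (13.9 − 3.09) / 3.27 = 3.31 mA.

V_SG = 3.09 V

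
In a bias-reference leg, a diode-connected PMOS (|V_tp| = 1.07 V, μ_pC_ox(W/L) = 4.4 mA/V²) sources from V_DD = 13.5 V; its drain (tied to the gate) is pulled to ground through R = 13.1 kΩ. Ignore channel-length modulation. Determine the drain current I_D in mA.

With gate tied to drain, V_SG = V_SD ≥ V_SG − |V_tp|, so the device is in saturation.
KCL at the drain: ½ k_p (V_SG − |V_tp|)² = (V_DD − V_SG)/R.
Let x = V_SG − 1.07. Then 28.8 x² + x − 12.43 = 0, giving x = 0.64 V (positive root), so V_SG = 1.71 V.
I_D = (V_DD − V_SG)/R = (13.5 − 1.71) / 13.1 = 0.9 mA.

I_D = 0.900 mA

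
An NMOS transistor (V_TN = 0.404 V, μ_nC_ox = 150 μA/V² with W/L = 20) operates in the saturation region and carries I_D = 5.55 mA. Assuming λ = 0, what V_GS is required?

k_n = μ_nC_ox · (W/L) = 3 mA/V².
In saturation I_D = ½ k_n (V_GS − V_TN)², so V_GS − V_TN = √(2 I_D / k_n) = √(2 × 5.55 / 3) = 1.92 V.
V_GS = 0.404 + 1.92 = 2.33 V.

V_GS = 2.33 V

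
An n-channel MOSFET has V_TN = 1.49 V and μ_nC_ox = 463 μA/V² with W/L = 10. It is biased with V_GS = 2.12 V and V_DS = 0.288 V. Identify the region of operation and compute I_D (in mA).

Triode; I_D = 0.648 mA

k_n = μ_nC_ox · (W/L) = 4.63 mA/V².
V_ov = V_GS − V_TN = 2.12 − 1.49 = 0.63 V.
Since V_DS = 0.288 V < V_ov = 0.63 V, the device is in the triode region.
I_D = k_n [V_ov · V_DS − ½ V_DS²] = 4.63 × [0.63 × 0.288 − 0.5 × 0.288²] = 0.648 mA.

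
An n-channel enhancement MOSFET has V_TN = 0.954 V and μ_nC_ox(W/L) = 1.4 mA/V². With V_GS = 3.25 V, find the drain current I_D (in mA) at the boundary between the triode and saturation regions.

I_D = 3.69 mA

At the boundary V_DS = V_ov = V_GS − V_TN = 3.25 − 0.954 = 2.3 V.
I_D = ½ k_n V_ov² = 0.5 × 1.4 × 2.3² = 3.69 mA.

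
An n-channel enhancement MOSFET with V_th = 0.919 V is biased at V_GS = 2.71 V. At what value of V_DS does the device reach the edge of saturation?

V_DS,sat = 1.79 V

The boundary between triode and saturation is V_DS = V_GS − V_th = V_ov.
V_ov = 2.71 − 0.919 = 1.79 V.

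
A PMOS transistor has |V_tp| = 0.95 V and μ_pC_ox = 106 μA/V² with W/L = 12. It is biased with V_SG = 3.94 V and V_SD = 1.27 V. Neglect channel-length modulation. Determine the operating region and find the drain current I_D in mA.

Triode; I_D = 3.80 mA

k_p = μ_pC_ox · (W/L) = 1.272 mA/V².
V_ov = V_SG − |V_tp| = 3.94 − 0.95 = 2.99 V.
Since V_SD = 1.27 V < V_ov = 2.99 V, the device is in the triode region.
I_D = k_p [V_ov · V_SD − ½ V_SD²] = 1.272 × [2.99 × 1.27 − 0.5 × 1.27²] = 3.8 mA.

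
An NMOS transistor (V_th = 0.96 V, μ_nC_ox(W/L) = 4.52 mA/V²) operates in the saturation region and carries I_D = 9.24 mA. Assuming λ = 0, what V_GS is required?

V_GS = 2.98 V

In saturation I_D = ½ k_n (V_GS − V_th)², so V_GS − V_th = √(2 I_D / k_n) = √(2 × 9.24 / 4.52) = 2.02 V.
V_GS = 0.96 + 2.02 = 2.98 V.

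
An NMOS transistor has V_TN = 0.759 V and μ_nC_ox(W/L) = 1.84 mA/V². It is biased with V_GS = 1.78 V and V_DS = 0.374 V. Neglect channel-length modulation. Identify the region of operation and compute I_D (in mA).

V_ov = V_GS − V_TN = 1.78 − 0.759 = 1.02 V.
Since V_DS = 0.374 V < V_ov = 1.02 V, the device is in the triode region.
I_D = k_n [V_ov · V_DS − ½ V_DS²] = 1.84 × [1.02 × 0.374 − 0.5 × 0.374²] = 0.574 mA.

Triode; I_D = 0.574 mA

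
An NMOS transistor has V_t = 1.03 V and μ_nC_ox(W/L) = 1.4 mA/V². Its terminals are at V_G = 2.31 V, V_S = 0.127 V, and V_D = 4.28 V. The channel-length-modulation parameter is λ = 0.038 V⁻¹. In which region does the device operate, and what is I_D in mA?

V_GS = V_G − V_S = 2.31 − 0.127 = 2.18 V; V_DS = V_D − V_S = 4.28 − 0.127 = 4.15 V.
V_ov = V_GS − V_t = 2.18 − 1.03 = 1.15 V.
Since V_DS = 4.15 V ≥ V_ov = 1.15 V, the device is in saturation.
I_D = ½ k_n V_ov² (1 + λ V_DS) = 0.5 × 1.4 × 1.15² × (1 + 0.038 × 4.15) = 1.08 mA.

Saturation; I_D = 1.08 mA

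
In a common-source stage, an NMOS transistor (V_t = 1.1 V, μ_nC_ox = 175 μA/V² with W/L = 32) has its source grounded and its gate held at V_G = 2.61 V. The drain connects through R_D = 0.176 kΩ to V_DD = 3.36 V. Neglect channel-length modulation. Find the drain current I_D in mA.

V_GS = V_G = 2.61 V, so V_ov = 2.61 − 1.1 = 1.51 V.
k_n = μ_nC_ox · (W/L) = 5.6 mA/V².
Assume saturation: I_D = ½ k_n V_ov² = 0.5 × 5.6 × 1.51² = 6.38 mA, giving V_DS = V_DD − I_D R_D = 3.36 − 6.38 × 0.176 = 2.24 V.
V_DS = 2.24 V ≥ V_ov = 1.51 V, confirming saturation.

I_D = 6.38 mA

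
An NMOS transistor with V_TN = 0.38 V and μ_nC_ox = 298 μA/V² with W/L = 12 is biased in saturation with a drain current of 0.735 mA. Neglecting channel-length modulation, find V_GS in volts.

k_n = μ_nC_ox · (W/L) = 3.576 mA/V².
In saturation I_D = ½ k_n (V_GS − V_TN)², so V_GS − V_TN = √(2 I_D / k_n) = √(2 × 0.735 / 3.576) = 0.641 V.
V_GS = 0.38 + 0.641 = 1.02 V.

V_GS = 1.02 V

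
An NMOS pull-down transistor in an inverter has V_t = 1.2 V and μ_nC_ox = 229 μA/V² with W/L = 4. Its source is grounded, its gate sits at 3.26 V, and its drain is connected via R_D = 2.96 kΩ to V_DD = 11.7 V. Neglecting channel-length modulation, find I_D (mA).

V_GS = V_G = 3.26 V, so V_ov = 3.26 − 1.2 = 2.06 V.
k_n = μ_nC_ox · (W/L) = 0.916 mA/V².
Assume saturation: I_D = ½ k_n V_ov² = 0.5 × 0.916 × 2.06² = 1.94 mA, giving V_DS = V_DD − I_D R_D = 11.7 − 1.94 × 2.96 = 5.95 V.
V_DS = 5.95 V ≥ V_ov = 2.06 V, confirming saturation.

I_D = 1.94 mA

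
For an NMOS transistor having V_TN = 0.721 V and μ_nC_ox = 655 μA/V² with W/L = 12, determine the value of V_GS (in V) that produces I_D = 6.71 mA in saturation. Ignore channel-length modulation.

k_n = μ_nC_ox · (W/L) = 7.86 mA/V².
In saturation I_D = ½ k_n (V_GS − V_TN)², so V_GS − V_TN = √(2 I_D / k_n) = √(2 × 6.71 / 7.86) = 1.31 V.
V_GS = 0.721 + 1.31 = 2.03 V.

V_GS = 2.03 V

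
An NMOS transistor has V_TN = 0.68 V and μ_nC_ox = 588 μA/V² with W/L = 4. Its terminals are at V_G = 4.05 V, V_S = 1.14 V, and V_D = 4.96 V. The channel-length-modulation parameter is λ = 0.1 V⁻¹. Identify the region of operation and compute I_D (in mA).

V_GS = V_G − V_S = 4.05 − 1.14 = 2.91 V; V_DS = V_D − V_S = 4.96 − 1.14 = 3.82 V.
k_n = μ_nC_ox · (W/L) = 2.352 mA/V².
V_ov = V_GS − V_TN = 2.91 − 0.68 = 2.23 V.
Since V_DS = 3.82 V ≥ V_ov = 2.23 V, the device is in saturation.
I_D = ½ k_n V_ov² (1 + λ V_DS) = 0.5 × 2.352 × 2.23² × (1 + 0.1 × 3.82) = 8.08 mA.

Saturation; I_D = 8.08 mA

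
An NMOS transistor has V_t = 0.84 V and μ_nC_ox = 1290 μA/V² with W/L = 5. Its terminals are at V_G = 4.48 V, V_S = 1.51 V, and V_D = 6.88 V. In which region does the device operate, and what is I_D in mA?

V_GS = V_G − V_S = 4.48 − 1.51 = 2.97 V; V_DS = V_D − V_S = 6.88 − 1.51 = 5.37 V.
k_n = μ_nC_ox · (W/L) = 6.45 mA/V².
V_ov = V_GS − V_t = 2.97 − 0.84 = 2.13 V.
Since V_DS = 5.37 V ≥ V_ov = 2.13 V, the device is in saturation.
I_D = ½ k_n V_ov² = 0.5 × 6.45 × 2.13² = 14.6 mA.

Saturation; I_D = 14.6 mA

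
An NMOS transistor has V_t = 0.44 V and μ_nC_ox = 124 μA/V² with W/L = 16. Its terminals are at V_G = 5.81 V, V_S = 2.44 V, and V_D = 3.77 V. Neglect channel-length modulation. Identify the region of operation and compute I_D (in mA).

V_GS = V_G − V_S = 5.81 − 2.44 = 3.37 V; V_DS = V_D − V_S = 3.77 − 2.44 = 1.33 V.
k_n = μ_nC_ox · (W/L) = 1.984 mA/V².
V_ov = V_GS − V_t = 3.37 − 0.44 = 2.93 V.
Since V_DS = 1.33 V < V_ov = 2.93 V, the device is in the triode region.
I_D = k_n [V_ov · V_DS − ½ V_DS²] = 1.984 × [2.93 × 1.33 − 0.5 × 1.33²] = 5.98 mA.

Triode; I_D = 5.98 mA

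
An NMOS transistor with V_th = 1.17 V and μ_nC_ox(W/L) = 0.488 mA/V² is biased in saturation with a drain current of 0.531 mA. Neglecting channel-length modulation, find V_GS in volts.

In saturation I_D = ½ k_n (V_GS − V_th)², so V_GS − V_th = √(2 I_D / k_n) = √(2 × 0.531 / 0.488) = 1.48 V.
V_GS = 1.17 + 1.48 = 2.65 V.

V_GS = 2.65 V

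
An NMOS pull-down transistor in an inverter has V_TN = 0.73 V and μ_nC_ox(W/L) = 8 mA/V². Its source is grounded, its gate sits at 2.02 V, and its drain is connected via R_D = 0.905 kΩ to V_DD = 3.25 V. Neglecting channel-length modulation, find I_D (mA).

V_GS = V_G = 2.02 V, so V_ov = 2.02 − 0.73 = 1.29 V.
Assume saturation: I_D = ½ k_n V_ov² = 0.5 × 8 × 1.29² = 6.66 mA, giving V_DS = V_DD − I_D R_D = 3.25 − 6.66 × 0.905 = -2.77 V.
But -2.77 V < V_ov = 1.29 V, so the device is actually in triode.
In triode I_D = k_n[V_ov V_DS − ½ V_DS²] and I_D = (V_DD − V_DS)/R_D. Equating: 3.62 V_DS² − 10.34 V_DS + 3.25 = 0, giving V_DS = 0.36 V (the root below V_ov).
I_D = (3.25 − 0.36) / 0.905 = 3.19 mA.

I_D = 3.19 mA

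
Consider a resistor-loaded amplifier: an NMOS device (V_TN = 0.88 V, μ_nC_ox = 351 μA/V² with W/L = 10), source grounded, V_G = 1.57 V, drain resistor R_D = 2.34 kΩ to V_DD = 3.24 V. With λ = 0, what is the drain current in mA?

I_D = 0.836 mA

V_GS = V_G = 1.57 V, so V_ov = 1.57 − 0.88 = 0.69 V.
k_n = μ_nC_ox · (W/L) = 3.51 mA/V².
Assume saturation: I_D = ½ k_n V_ov² = 0.5 × 3.51 × 0.69² = 0.836 mA, giving V_DS = V_DD − I_D R_D = 3.24 − 0.836 × 2.34 = 1.28 V.
V_DS = 1.28 V ≥ V_ov = 0.69 V, confirming saturation.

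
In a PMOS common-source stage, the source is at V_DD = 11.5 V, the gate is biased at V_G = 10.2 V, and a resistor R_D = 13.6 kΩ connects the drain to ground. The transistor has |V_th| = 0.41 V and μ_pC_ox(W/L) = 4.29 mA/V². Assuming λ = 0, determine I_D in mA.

I_D = 0.827 mA

V_SG = V_DD − V_G = 11.5 − 10.2 = 1.3 V, so V_ov = 1.3 − 0.41 = 0.89 V.
Assume saturation: I_D = ½ k_p V_ov² = 0.5 × 4.29 × 0.89² = 1.7 mA, giving V_SD = V_DD − I_D R_D = 11.5 − 1.7 × 13.6 = -11.6 V.
But -11.6 V < V_ov = 0.89 V, so the device is actually in triode.
In triode I_D = k_p[V_ov V_SD − ½ V_SD²] and I_D = (V_DD − V_SD)/R_D. Equating: 29.2 V_SD² − 52.93 V_SD + 11.5 = 0, giving V_SD = 0.252 V (the root below V_ov).
I_D = (11.5 − 0.252) / 13.6 = 0.827 mA.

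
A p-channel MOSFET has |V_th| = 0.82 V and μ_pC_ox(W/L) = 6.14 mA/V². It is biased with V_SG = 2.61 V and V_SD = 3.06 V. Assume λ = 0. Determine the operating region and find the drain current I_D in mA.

Saturation; I_D = 9.84 mA

V_ov = V_SG − |V_th| = 2.61 − 0.82 = 1.79 V.
Since V_SD = 3.06 V ≥ V_ov = 1.79 V, the device is in saturation.
I_D = ½ k_p V_ov² = 0.5 × 6.14 × 1.79² = 9.84 mA.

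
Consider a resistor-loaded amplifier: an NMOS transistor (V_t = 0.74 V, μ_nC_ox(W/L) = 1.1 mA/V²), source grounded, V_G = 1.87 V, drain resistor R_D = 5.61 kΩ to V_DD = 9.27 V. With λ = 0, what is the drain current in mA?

I_D = 0.702 mA

V_GS = V_G = 1.87 V, so V_ov = 1.87 − 0.74 = 1.13 V.
Assume saturation: I_D = ½ k_n V_ov² = 0.5 × 1.1 × 1.13² = 0.702 mA, giving V_DS = V_DD − I_D R_D = 9.27 − 0.702 × 5.61 = 5.33 V.
V_DS = 5.33 V ≥ V_ov = 1.13 V, confirming saturation.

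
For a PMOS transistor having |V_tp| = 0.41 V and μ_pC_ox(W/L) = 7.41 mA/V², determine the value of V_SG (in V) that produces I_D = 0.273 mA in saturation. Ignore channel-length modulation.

V_SG = 0.681 V

In saturation I_D = ½ k_p (V_SG − |V_tp|)², so V_SG − |V_tp| = √(2 I_D / k_p) = √(2 × 0.273 / 7.41) = 0.271 V.
V_SG = 0.41 + 0.271 = 0.681 V.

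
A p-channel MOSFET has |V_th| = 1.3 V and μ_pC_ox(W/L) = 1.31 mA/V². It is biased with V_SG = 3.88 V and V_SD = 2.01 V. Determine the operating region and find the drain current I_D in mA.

V_ov = V_SG − |V_th| = 3.88 − 1.3 = 2.58 V.
Since V_SD = 2.01 V < V_ov = 2.58 V, the device is in the triode region.
I_D = k_p [V_ov · V_SD − ½ V_SD²] = 1.31 × [2.58 × 2.01 − 0.5 × 2.01²] = 4.15 mA.

Triode; I_D = 4.15 mA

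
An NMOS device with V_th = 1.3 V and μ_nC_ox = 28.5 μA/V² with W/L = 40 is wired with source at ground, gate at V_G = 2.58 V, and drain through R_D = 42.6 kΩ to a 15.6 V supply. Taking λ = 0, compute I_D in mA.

I_D = 0.360 mA

V_GS = V_G = 2.58 V, so V_ov = 2.58 − 1.3 = 1.28 V.
k_n = μ_nC_ox · (W/L) = 1.14 mA/V².
Assume saturation: I_D = ½ k_n V_ov² = 0.5 × 1.14 × 1.28² = 0.934 mA, giving V_DS = V_DD − I_D R_D = 15.6 − 0.934 × 42.6 = -24.2 V.
But -24.2 V < V_ov = 1.28 V, so the device is actually in triode.
In triode I_D = k_n[V_ov V_DS − ½ V_DS²] and I_D = (V_DD − V_DS)/R_D. Equating: 24.3 V_DS² − 63.16 V_DS + 15.6 = 0, giving V_DS = 0.276 V (the root below V_ov).
I_D = (15.6 − 0.276) / 42.6 = 0.36 mA.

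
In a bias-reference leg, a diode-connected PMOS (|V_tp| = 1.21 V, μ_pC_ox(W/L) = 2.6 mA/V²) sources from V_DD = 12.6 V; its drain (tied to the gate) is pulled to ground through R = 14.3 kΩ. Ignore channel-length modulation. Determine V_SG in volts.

V_SG = 1.97 V

With gate tied to drain, V_SG = V_SD ≥ V_SG − |V_tp|, so the device is in saturation.
KCL at the drain: ½ k_p (V_SG − |V_tp|)² = (V_DD − V_SG)/R.
Let x = V_SG − 1.21. Then 18.6 x² + x − 11.39 = 0, giving x = 0.756 V (positive root), so V_SG = 1.97 V.
I_D = (V_DD − V_SG)/R = (12.6 − 1.97) / 14.3 = 0.744 mA.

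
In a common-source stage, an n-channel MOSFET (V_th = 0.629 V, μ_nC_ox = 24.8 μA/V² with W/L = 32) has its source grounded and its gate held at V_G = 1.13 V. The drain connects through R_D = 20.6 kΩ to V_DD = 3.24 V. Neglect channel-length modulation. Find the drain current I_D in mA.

I_D = 0.0996 mA

V_GS = V_G = 1.13 V, so V_ov = 1.13 − 0.629 = 0.501 V.
k_n = μ_nC_ox · (W/L) = 0.7936 mA/V².
Assume saturation: I_D = ½ k_n V_ov² = 0.5 × 0.7936 × 0.501² = 0.0996 mA, giving V_DS = V_DD − I_D R_D = 3.24 − 0.0996 × 20.6 = 1.19 V.
V_DS = 1.19 V ≥ V_ov = 0.501 V, confirming saturation.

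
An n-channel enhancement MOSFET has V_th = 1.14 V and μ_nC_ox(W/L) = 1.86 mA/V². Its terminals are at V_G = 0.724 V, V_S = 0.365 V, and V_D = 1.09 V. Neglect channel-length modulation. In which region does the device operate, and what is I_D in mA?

Cutoff; I_D = 0 mA

V_GS = V_G − V_S = 0.724 − 0.365 = 0.359 V; V_DS = V_D − V_S = 1.09 − 0.365 = 0.725 V.
V_GS = 0.359 V < V_th = 1.14 V, so the transistor is in cutoff.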